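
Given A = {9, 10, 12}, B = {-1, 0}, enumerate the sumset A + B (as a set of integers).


A + B = {a + b : a ∈ A, b ∈ B}.
Enumerate all |A|·|B| = 3·2 = 6 pairs (a, b) and collect distinct sums.
a = 9: 9+-1=8, 9+0=9
a = 10: 10+-1=9, 10+0=10
a = 12: 12+-1=11, 12+0=12
Collecting distinct sums: A + B = {8, 9, 10, 11, 12}
|A + B| = 5

A + B = {8, 9, 10, 11, 12}


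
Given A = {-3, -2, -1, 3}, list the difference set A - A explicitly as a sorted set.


A - A = {a - a' : a, a' ∈ A}.
Compute a - a' for each ordered pair (a, a'):
a = -3: -3--3=0, -3--2=-1, -3--1=-2, -3-3=-6
a = -2: -2--3=1, -2--2=0, -2--1=-1, -2-3=-5
a = -1: -1--3=2, -1--2=1, -1--1=0, -1-3=-4
a = 3: 3--3=6, 3--2=5, 3--1=4, 3-3=0
Collecting distinct values (and noting 0 appears from a-a):
A - A = {-6, -5, -4, -2, -1, 0, 1, 2, 4, 5, 6}
|A - A| = 11

A - A = {-6, -5, -4, -2, -1, 0, 1, 2, 4, 5, 6}


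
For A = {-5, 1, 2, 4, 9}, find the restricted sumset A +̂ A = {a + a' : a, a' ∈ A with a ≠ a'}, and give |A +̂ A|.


Restricted sumset: A +̂ A = {a + a' : a ∈ A, a' ∈ A, a ≠ a'}.
Equivalently, take A + A and drop any sum 2a that is achievable ONLY as a + a for a ∈ A (i.e. sums representable only with equal summands).
Enumerate pairs (a, a') with a < a' (symmetric, so each unordered pair gives one sum; this covers all a ≠ a'):
  -5 + 1 = -4
  -5 + 2 = -3
  -5 + 4 = -1
  -5 + 9 = 4
  1 + 2 = 3
  1 + 4 = 5
  1 + 9 = 10
  2 + 4 = 6
  2 + 9 = 11
  4 + 9 = 13
Collected distinct sums: {-4, -3, -1, 3, 4, 5, 6, 10, 11, 13}
|A +̂ A| = 10
(Reference bound: |A +̂ A| ≥ 2|A| - 3 for |A| ≥ 2, with |A| = 5 giving ≥ 7.)

|A +̂ A| = 10


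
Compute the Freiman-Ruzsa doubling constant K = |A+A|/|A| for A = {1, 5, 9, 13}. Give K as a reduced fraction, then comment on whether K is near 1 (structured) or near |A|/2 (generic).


|A| = 4.
Compute A + A by enumerating all 16 pairs.
A + A = {2, 6, 10, 14, 18, 22, 26}, so |A + A| = 7.
K = |A + A| / |A| = 7/4 (already in lowest terms) ≈ 1.7500.
Reference: AP of size 4 gives K = 7/4 ≈ 1.7500; a fully generic set of size 4 gives K ≈ 2.5000.

|A| = 4, |A + A| = 7, K = 7/4.


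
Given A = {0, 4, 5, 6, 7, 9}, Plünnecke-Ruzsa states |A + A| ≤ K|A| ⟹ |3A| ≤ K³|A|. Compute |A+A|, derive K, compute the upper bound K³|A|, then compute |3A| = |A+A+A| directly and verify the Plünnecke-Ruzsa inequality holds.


|A| = 6.
Step 1: Compute A + A by enumerating all 36 pairs.
A + A = {0, 4, 5, 6, 7, 8, 9, 10, 11, 12, 13, 14, 15, 16, 18}, so |A + A| = 15.
Step 2: Doubling constant K = |A + A|/|A| = 15/6 = 15/6 ≈ 2.5000.
Step 3: Plünnecke-Ruzsa gives |3A| ≤ K³·|A| = (2.5000)³ · 6 ≈ 93.7500.
Step 4: Compute 3A = A + A + A directly by enumerating all triples (a,b,c) ∈ A³; |3A| = 24.
Step 5: Check 24 ≤ 93.7500? Yes ✓.

K = 15/6, Plünnecke-Ruzsa bound K³|A| ≈ 93.7500, |3A| = 24, inequality holds.


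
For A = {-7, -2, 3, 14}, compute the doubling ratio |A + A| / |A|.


|A| = 4.
Compute A + A by enumerating all 16 pairs.
A + A = {-14, -9, -4, 1, 6, 7, 12, 17, 28}, so |A + A| = 9.
K = |A + A| / |A| = 9/4 (already in lowest terms) ≈ 2.2500.
Reference: AP of size 4 gives K = 7/4 ≈ 1.7500; a fully generic set of size 4 gives K ≈ 2.5000.

|A| = 4, |A + A| = 9, K = 9/4.


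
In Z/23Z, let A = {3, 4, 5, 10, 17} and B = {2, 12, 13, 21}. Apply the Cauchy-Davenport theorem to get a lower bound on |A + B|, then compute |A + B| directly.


Cauchy-Davenport: |A + B| ≥ min(p, |A| + |B| - 1) for A, B nonempty in Z/pZ.
|A| = 5, |B| = 4, p = 23.
CD lower bound = min(23, 5 + 4 - 1) = min(23, 8) = 8.
Compute A + B mod 23 directly:
a = 3: 3+2=5, 3+12=15, 3+13=16, 3+21=1
a = 4: 4+2=6, 4+12=16, 4+13=17, 4+21=2
a = 5: 5+2=7, 5+12=17, 5+13=18, 5+21=3
a = 10: 10+2=12, 10+12=22, 10+13=0, 10+21=8
a = 17: 17+2=19, 17+12=6, 17+13=7, 17+21=15
A + B = {0, 1, 2, 3, 5, 6, 7, 8, 12, 15, 16, 17, 18, 19, 22}, so |A + B| = 15.
Verify: 15 ≥ 8? Yes ✓.

CD lower bound = 8, actual |A + B| = 15.


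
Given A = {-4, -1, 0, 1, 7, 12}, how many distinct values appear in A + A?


A + A = {a + a' : a, a' ∈ A}; |A| = 6.
General bounds: 2|A| - 1 ≤ |A + A| ≤ |A|(|A|+1)/2, i.e. 11 ≤ |A + A| ≤ 21.
Lower bound 2|A|-1 is attained iff A is an arithmetic progression.
Enumerate sums a + a' for a ≤ a' (symmetric, so this suffices):
a = -4: -4+-4=-8, -4+-1=-5, -4+0=-4, -4+1=-3, -4+7=3, -4+12=8
a = -1: -1+-1=-2, -1+0=-1, -1+1=0, -1+7=6, -1+12=11
a = 0: 0+0=0, 0+1=1, 0+7=7, 0+12=12
a = 1: 1+1=2, 1+7=8, 1+12=13
a = 7: 7+7=14, 7+12=19
a = 12: 12+12=24
Distinct sums: {-8, -5, -4, -3, -2, -1, 0, 1, 2, 3, 6, 7, 8, 11, 12, 13, 14, 19, 24}
|A + A| = 19

|A + A| = 19


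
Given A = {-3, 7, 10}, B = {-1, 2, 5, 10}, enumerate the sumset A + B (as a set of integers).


A + B = {a + b : a ∈ A, b ∈ B}.
Enumerate all |A|·|B| = 3·4 = 12 pairs (a, b) and collect distinct sums.
a = -3: -3+-1=-4, -3+2=-1, -3+5=2, -3+10=7
a = 7: 7+-1=6, 7+2=9, 7+5=12, 7+10=17
a = 10: 10+-1=9, 10+2=12, 10+5=15, 10+10=20
Collecting distinct sums: A + B = {-4, -1, 2, 6, 7, 9, 12, 15, 17, 20}
|A + B| = 10

A + B = {-4, -1, 2, 6, 7, 9, 12, 15, 17, 20}


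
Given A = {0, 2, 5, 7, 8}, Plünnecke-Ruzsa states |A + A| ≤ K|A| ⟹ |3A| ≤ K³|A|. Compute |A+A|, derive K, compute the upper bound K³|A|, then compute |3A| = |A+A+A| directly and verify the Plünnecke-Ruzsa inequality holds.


|A| = 5.
Step 1: Compute A + A by enumerating all 25 pairs.
A + A = {0, 2, 4, 5, 7, 8, 9, 10, 12, 13, 14, 15, 16}, so |A + A| = 13.
Step 2: Doubling constant K = |A + A|/|A| = 13/5 = 13/5 ≈ 2.6000.
Step 3: Plünnecke-Ruzsa gives |3A| ≤ K³·|A| = (2.6000)³ · 5 ≈ 87.8800.
Step 4: Compute 3A = A + A + A directly by enumerating all triples (a,b,c) ∈ A³; |3A| = 23.
Step 5: Check 23 ≤ 87.8800? Yes ✓.

K = 13/5, Plünnecke-Ruzsa bound K³|A| ≈ 87.8800, |3A| = 23, inequality holds.


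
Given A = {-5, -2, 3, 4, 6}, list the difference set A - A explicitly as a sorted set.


A - A = {a - a' : a, a' ∈ A}.
Compute a - a' for each ordered pair (a, a'):
a = -5: -5--5=0, -5--2=-3, -5-3=-8, -5-4=-9, -5-6=-11
a = -2: -2--5=3, -2--2=0, -2-3=-5, -2-4=-6, -2-6=-8
a = 3: 3--5=8, 3--2=5, 3-3=0, 3-4=-1, 3-6=-3
a = 4: 4--5=9, 4--2=6, 4-3=1, 4-4=0, 4-6=-2
a = 6: 6--5=11, 6--2=8, 6-3=3, 6-4=2, 6-6=0
Collecting distinct values (and noting 0 appears from a-a):
A - A = {-11, -9, -8, -6, -5, -3, -2, -1, 0, 1, 2, 3, 5, 6, 8, 9, 11}
|A - A| = 17

A - A = {-11, -9, -8, -6, -5, -3, -2, -1, 0, 1, 2, 3, 5, 6, 8, 9, 11}


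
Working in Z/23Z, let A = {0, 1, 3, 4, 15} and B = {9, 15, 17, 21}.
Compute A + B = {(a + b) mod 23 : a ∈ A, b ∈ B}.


Work in Z/23Z: reduce every sum a + b modulo 23.
Enumerate all 20 pairs:
a = 0: 0+9=9, 0+15=15, 0+17=17, 0+21=21
a = 1: 1+9=10, 1+15=16, 1+17=18, 1+21=22
a = 3: 3+9=12, 3+15=18, 3+17=20, 3+21=1
a = 4: 4+9=13, 4+15=19, 4+17=21, 4+21=2
a = 15: 15+9=1, 15+15=7, 15+17=9, 15+21=13
Distinct residues collected: {1, 2, 7, 9, 10, 12, 13, 15, 16, 17, 18, 19, 20, 21, 22}
|A + B| = 15 (out of 23 total residues).

A + B = {1, 2, 7, 9, 10, 12, 13, 15, 16, 17, 18, 19, 20, 21, 22}


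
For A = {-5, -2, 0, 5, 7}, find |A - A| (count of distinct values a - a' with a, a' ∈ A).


A - A = {a - a' : a, a' ∈ A}; |A| = 5.
Bounds: 2|A|-1 ≤ |A - A| ≤ |A|² - |A| + 1, i.e. 9 ≤ |A - A| ≤ 21.
Note: 0 ∈ A - A always (from a - a). The set is symmetric: if d ∈ A - A then -d ∈ A - A.
Enumerate nonzero differences d = a - a' with a > a' (then include -d):
Positive differences: {2, 3, 5, 7, 9, 10, 12}
Full difference set: {0} ∪ (positive diffs) ∪ (negative diffs).
|A - A| = 1 + 2·7 = 15 (matches direct enumeration: 15).

|A - A| = 15


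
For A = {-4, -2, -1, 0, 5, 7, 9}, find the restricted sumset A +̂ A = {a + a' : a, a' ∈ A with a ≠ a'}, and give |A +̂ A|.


Restricted sumset: A +̂ A = {a + a' : a ∈ A, a' ∈ A, a ≠ a'}.
Equivalently, take A + A and drop any sum 2a that is achievable ONLY as a + a for a ∈ A (i.e. sums representable only with equal summands).
Enumerate pairs (a, a') with a < a' (symmetric, so each unordered pair gives one sum; this covers all a ≠ a'):
  -4 + -2 = -6
  -4 + -1 = -5
  -4 + 0 = -4
  -4 + 5 = 1
  -4 + 7 = 3
  -4 + 9 = 5
  -2 + -1 = -3
  -2 + 0 = -2
  -2 + 5 = 3
  -2 + 7 = 5
  -2 + 9 = 7
  -1 + 0 = -1
  -1 + 5 = 4
  -1 + 7 = 6
  -1 + 9 = 8
  0 + 5 = 5
  0 + 7 = 7
  0 + 9 = 9
  5 + 7 = 12
  5 + 9 = 14
  7 + 9 = 16
Collected distinct sums: {-6, -5, -4, -3, -2, -1, 1, 3, 4, 5, 6, 7, 8, 9, 12, 14, 16}
|A +̂ A| = 17
(Reference bound: |A +̂ A| ≥ 2|A| - 3 for |A| ≥ 2, with |A| = 7 giving ≥ 11.)

|A +̂ A| = 17


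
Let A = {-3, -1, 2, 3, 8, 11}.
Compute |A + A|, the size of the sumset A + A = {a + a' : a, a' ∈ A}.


A + A = {a + a' : a, a' ∈ A}; |A| = 6.
General bounds: 2|A| - 1 ≤ |A + A| ≤ |A|(|A|+1)/2, i.e. 11 ≤ |A + A| ≤ 21.
Lower bound 2|A|-1 is attained iff A is an arithmetic progression.
Enumerate sums a + a' for a ≤ a' (symmetric, so this suffices):
a = -3: -3+-3=-6, -3+-1=-4, -3+2=-1, -3+3=0, -3+8=5, -3+11=8
a = -1: -1+-1=-2, -1+2=1, -1+3=2, -1+8=7, -1+11=10
a = 2: 2+2=4, 2+3=5, 2+8=10, 2+11=13
a = 3: 3+3=6, 3+8=11, 3+11=14
a = 8: 8+8=16, 8+11=19
a = 11: 11+11=22
Distinct sums: {-6, -4, -2, -1, 0, 1, 2, 4, 5, 6, 7, 8, 10, 11, 13, 14, 16, 19, 22}
|A + A| = 19

|A + A| = 19


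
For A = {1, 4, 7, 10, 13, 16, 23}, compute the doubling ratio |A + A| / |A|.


|A| = 7.
Compute A + A by enumerating all 49 pairs.
A + A = {2, 5, 8, 11, 14, 17, 20, 23, 24, 26, 27, 29, 30, 32, 33, 36, 39, 46}, so |A + A| = 18.
K = |A + A| / |A| = 18/7 (already in lowest terms) ≈ 2.5714.
Reference: AP of size 7 gives K = 13/7 ≈ 1.8571; a fully generic set of size 7 gives K ≈ 4.0000.

|A| = 7, |A + A| = 18, K = 18/7.


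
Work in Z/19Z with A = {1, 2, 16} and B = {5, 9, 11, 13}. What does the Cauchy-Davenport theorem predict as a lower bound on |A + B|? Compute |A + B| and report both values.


Cauchy-Davenport: |A + B| ≥ min(p, |A| + |B| - 1) for A, B nonempty in Z/pZ.
|A| = 3, |B| = 4, p = 19.
CD lower bound = min(19, 3 + 4 - 1) = min(19, 6) = 6.
Compute A + B mod 19 directly:
a = 1: 1+5=6, 1+9=10, 1+11=12, 1+13=14
a = 2: 2+5=7, 2+9=11, 2+11=13, 2+13=15
a = 16: 16+5=2, 16+9=6, 16+11=8, 16+13=10
A + B = {2, 6, 7, 8, 10, 11, 12, 13, 14, 15}, so |A + B| = 10.
Verify: 10 ≥ 6? Yes ✓.

CD lower bound = 6, actual |A + B| = 10.


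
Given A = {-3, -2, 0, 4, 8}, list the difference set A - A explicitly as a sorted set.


A - A = {a - a' : a, a' ∈ A}.
Compute a - a' for each ordered pair (a, a'):
a = -3: -3--3=0, -3--2=-1, -3-0=-3, -3-4=-7, -3-8=-11
a = -2: -2--3=1, -2--2=0, -2-0=-2, -2-4=-6, -2-8=-10
a = 0: 0--3=3, 0--2=2, 0-0=0, 0-4=-4, 0-8=-8
a = 4: 4--3=7, 4--2=6, 4-0=4, 4-4=0, 4-8=-4
a = 8: 8--3=11, 8--2=10, 8-0=8, 8-4=4, 8-8=0
Collecting distinct values (and noting 0 appears from a-a):
A - A = {-11, -10, -8, -7, -6, -4, -3, -2, -1, 0, 1, 2, 3, 4, 6, 7, 8, 10, 11}
|A - A| = 19

A - A = {-11, -10, -8, -7, -6, -4, -3, -2, -1, 0, 1, 2, 3, 4, 6, 7, 8, 10, 11}


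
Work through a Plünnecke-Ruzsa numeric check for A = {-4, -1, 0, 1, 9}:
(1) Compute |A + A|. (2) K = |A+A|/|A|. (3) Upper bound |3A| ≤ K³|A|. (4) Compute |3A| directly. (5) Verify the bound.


|A| = 5.
Step 1: Compute A + A by enumerating all 25 pairs.
A + A = {-8, -5, -4, -3, -2, -1, 0, 1, 2, 5, 8, 9, 10, 18}, so |A + A| = 14.
Step 2: Doubling constant K = |A + A|/|A| = 14/5 = 14/5 ≈ 2.8000.
Step 3: Plünnecke-Ruzsa gives |3A| ≤ K³·|A| = (2.8000)³ · 5 ≈ 109.7600.
Step 4: Compute 3A = A + A + A directly by enumerating all triples (a,b,c) ∈ A³; |3A| = 27.
Step 5: Check 27 ≤ 109.7600? Yes ✓.

K = 14/5, Plünnecke-Ruzsa bound K³|A| ≈ 109.7600, |3A| = 27, inequality holds.


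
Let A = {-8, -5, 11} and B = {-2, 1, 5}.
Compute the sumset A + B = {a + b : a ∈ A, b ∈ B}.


A + B = {a + b : a ∈ A, b ∈ B}.
Enumerate all |A|·|B| = 3·3 = 9 pairs (a, b) and collect distinct sums.
a = -8: -8+-2=-10, -8+1=-7, -8+5=-3
a = -5: -5+-2=-7, -5+1=-4, -5+5=0
a = 11: 11+-2=9, 11+1=12, 11+5=16
Collecting distinct sums: A + B = {-10, -7, -4, -3, 0, 9, 12, 16}
|A + B| = 8

A + B = {-10, -7, -4, -3, 0, 9, 12, 16}


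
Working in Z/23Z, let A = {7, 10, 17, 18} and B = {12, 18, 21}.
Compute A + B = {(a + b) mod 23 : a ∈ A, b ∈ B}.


Work in Z/23Z: reduce every sum a + b modulo 23.
Enumerate all 12 pairs:
a = 7: 7+12=19, 7+18=2, 7+21=5
a = 10: 10+12=22, 10+18=5, 10+21=8
a = 17: 17+12=6, 17+18=12, 17+21=15
a = 18: 18+12=7, 18+18=13, 18+21=16
Distinct residues collected: {2, 5, 6, 7, 8, 12, 13, 15, 16, 19, 22}
|A + B| = 11 (out of 23 total residues).

A + B = {2, 5, 6, 7, 8, 12, 13, 15, 16, 19, 22}


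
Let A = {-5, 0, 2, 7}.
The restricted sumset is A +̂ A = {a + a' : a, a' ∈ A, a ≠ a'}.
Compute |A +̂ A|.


Restricted sumset: A +̂ A = {a + a' : a ∈ A, a' ∈ A, a ≠ a'}.
Equivalently, take A + A and drop any sum 2a that is achievable ONLY as a + a for a ∈ A (i.e. sums representable only with equal summands).
Enumerate pairs (a, a') with a < a' (symmetric, so each unordered pair gives one sum; this covers all a ≠ a'):
  -5 + 0 = -5
  -5 + 2 = -3
  -5 + 7 = 2
  0 + 2 = 2
  0 + 7 = 7
  2 + 7 = 9
Collected distinct sums: {-5, -3, 2, 7, 9}
|A +̂ A| = 5
(Reference bound: |A +̂ A| ≥ 2|A| - 3 for |A| ≥ 2, with |A| = 4 giving ≥ 5.)

|A +̂ A| = 5


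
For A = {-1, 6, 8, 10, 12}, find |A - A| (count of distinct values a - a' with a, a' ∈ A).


A - A = {a - a' : a, a' ∈ A}; |A| = 5.
Bounds: 2|A|-1 ≤ |A - A| ≤ |A|² - |A| + 1, i.e. 9 ≤ |A - A| ≤ 21.
Note: 0 ∈ A - A always (from a - a). The set is symmetric: if d ∈ A - A then -d ∈ A - A.
Enumerate nonzero differences d = a - a' with a > a' (then include -d):
Positive differences: {2, 4, 6, 7, 9, 11, 13}
Full difference set: {0} ∪ (positive diffs) ∪ (negative diffs).
|A - A| = 1 + 2·7 = 15 (matches direct enumeration: 15).

|A - A| = 15


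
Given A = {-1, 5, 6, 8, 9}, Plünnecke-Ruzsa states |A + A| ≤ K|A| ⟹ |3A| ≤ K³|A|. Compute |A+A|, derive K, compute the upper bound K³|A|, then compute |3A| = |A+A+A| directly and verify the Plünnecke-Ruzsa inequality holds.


|A| = 5.
Step 1: Compute A + A by enumerating all 25 pairs.
A + A = {-2, 4, 5, 7, 8, 10, 11, 12, 13, 14, 15, 16, 17, 18}, so |A + A| = 14.
Step 2: Doubling constant K = |A + A|/|A| = 14/5 = 14/5 ≈ 2.8000.
Step 3: Plünnecke-Ruzsa gives |3A| ≤ K³·|A| = (2.8000)³ · 5 ≈ 109.7600.
Step 4: Compute 3A = A + A + A directly by enumerating all triples (a,b,c) ∈ A³; |3A| = 24.
Step 5: Check 24 ≤ 109.7600? Yes ✓.

K = 14/5, Plünnecke-Ruzsa bound K³|A| ≈ 109.7600, |3A| = 24, inequality holds.


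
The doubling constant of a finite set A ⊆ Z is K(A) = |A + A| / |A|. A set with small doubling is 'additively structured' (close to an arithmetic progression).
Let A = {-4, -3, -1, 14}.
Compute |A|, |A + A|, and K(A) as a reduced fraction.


|A| = 4.
Compute A + A by enumerating all 16 pairs.
A + A = {-8, -7, -6, -5, -4, -2, 10, 11, 13, 28}, so |A + A| = 10.
K = |A + A| / |A| = 10/4 = 5/2 ≈ 2.5000.
Reference: AP of size 4 gives K = 7/4 ≈ 1.7500; a fully generic set of size 4 gives K ≈ 2.5000.

|A| = 4, |A + A| = 10, K = 10/4 = 5/2.


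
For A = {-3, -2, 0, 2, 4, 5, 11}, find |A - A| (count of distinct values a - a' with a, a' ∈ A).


A - A = {a - a' : a, a' ∈ A}; |A| = 7.
Bounds: 2|A|-1 ≤ |A - A| ≤ |A|² - |A| + 1, i.e. 13 ≤ |A - A| ≤ 43.
Note: 0 ∈ A - A always (from a - a). The set is symmetric: if d ∈ A - A then -d ∈ A - A.
Enumerate nonzero differences d = a - a' with a > a' (then include -d):
Positive differences: {1, 2, 3, 4, 5, 6, 7, 8, 9, 11, 13, 14}
Full difference set: {0} ∪ (positive diffs) ∪ (negative diffs).
|A - A| = 1 + 2·12 = 25 (matches direct enumeration: 25).

|A - A| = 25


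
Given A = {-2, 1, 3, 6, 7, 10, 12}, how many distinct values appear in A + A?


A + A = {a + a' : a, a' ∈ A}; |A| = 7.
General bounds: 2|A| - 1 ≤ |A + A| ≤ |A|(|A|+1)/2, i.e. 13 ≤ |A + A| ≤ 28.
Lower bound 2|A|-1 is attained iff A is an arithmetic progression.
Enumerate sums a + a' for a ≤ a' (symmetric, so this suffices):
a = -2: -2+-2=-4, -2+1=-1, -2+3=1, -2+6=4, -2+7=5, -2+10=8, -2+12=10
a = 1: 1+1=2, 1+3=4, 1+6=7, 1+7=8, 1+10=11, 1+12=13
a = 3: 3+3=6, 3+6=9, 3+7=10, 3+10=13, 3+12=15
a = 6: 6+6=12, 6+7=13, 6+10=16, 6+12=18
a = 7: 7+7=14, 7+10=17, 7+12=19
a = 10: 10+10=20, 10+12=22
a = 12: 12+12=24
Distinct sums: {-4, -1, 1, 2, 4, 5, 6, 7, 8, 9, 10, 11, 12, 13, 14, 15, 16, 17, 18, 19, 20, 22, 24}
|A + A| = 23

|A + A| = 23


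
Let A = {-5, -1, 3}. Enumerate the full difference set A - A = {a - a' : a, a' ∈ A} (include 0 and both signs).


A - A = {a - a' : a, a' ∈ A}.
Compute a - a' for each ordered pair (a, a'):
a = -5: -5--5=0, -5--1=-4, -5-3=-8
a = -1: -1--5=4, -1--1=0, -1-3=-4
a = 3: 3--5=8, 3--1=4, 3-3=0
Collecting distinct values (and noting 0 appears from a-a):
A - A = {-8, -4, 0, 4, 8}
|A - A| = 5

A - A = {-8, -4, 0, 4, 8}


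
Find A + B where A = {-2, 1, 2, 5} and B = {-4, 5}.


A + B = {a + b : a ∈ A, b ∈ B}.
Enumerate all |A|·|B| = 4·2 = 8 pairs (a, b) and collect distinct sums.
a = -2: -2+-4=-6, -2+5=3
a = 1: 1+-4=-3, 1+5=6
a = 2: 2+-4=-2, 2+5=7
a = 5: 5+-4=1, 5+5=10
Collecting distinct sums: A + B = {-6, -3, -2, 1, 3, 6, 7, 10}
|A + B| = 8

A + B = {-6, -3, -2, 1, 3, 6, 7, 10}


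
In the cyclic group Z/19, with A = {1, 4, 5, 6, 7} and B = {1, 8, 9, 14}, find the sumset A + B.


Work in Z/19Z: reduce every sum a + b modulo 19.
Enumerate all 20 pairs:
a = 1: 1+1=2, 1+8=9, 1+9=10, 1+14=15
a = 4: 4+1=5, 4+8=12, 4+9=13, 4+14=18
a = 5: 5+1=6, 5+8=13, 5+9=14, 5+14=0
a = 6: 6+1=7, 6+8=14, 6+9=15, 6+14=1
a = 7: 7+1=8, 7+8=15, 7+9=16, 7+14=2
Distinct residues collected: {0, 1, 2, 5, 6, 7, 8, 9, 10, 12, 13, 14, 15, 16, 18}
|A + B| = 15 (out of 19 total residues).

A + B = {0, 1, 2, 5, 6, 7, 8, 9, 10, 12, 13, 14, 15, 16, 18}


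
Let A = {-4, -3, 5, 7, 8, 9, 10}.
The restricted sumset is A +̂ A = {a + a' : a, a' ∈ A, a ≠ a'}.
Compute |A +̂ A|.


Restricted sumset: A +̂ A = {a + a' : a ∈ A, a' ∈ A, a ≠ a'}.
Equivalently, take A + A and drop any sum 2a that is achievable ONLY as a + a for a ∈ A (i.e. sums representable only with equal summands).
Enumerate pairs (a, a') with a < a' (symmetric, so each unordered pair gives one sum; this covers all a ≠ a'):
  -4 + -3 = -7
  -4 + 5 = 1
  -4 + 7 = 3
  -4 + 8 = 4
  -4 + 9 = 5
  -4 + 10 = 6
  -3 + 5 = 2
  -3 + 7 = 4
  -3 + 8 = 5
  -3 + 9 = 6
  -3 + 10 = 7
  5 + 7 = 12
  5 + 8 = 13
  5 + 9 = 14
  5 + 10 = 15
  7 + 8 = 15
  7 + 9 = 16
  7 + 10 = 17
  8 + 9 = 17
  8 + 10 = 18
  9 + 10 = 19
Collected distinct sums: {-7, 1, 2, 3, 4, 5, 6, 7, 12, 13, 14, 15, 16, 17, 18, 19}
|A +̂ A| = 16
(Reference bound: |A +̂ A| ≥ 2|A| - 3 for |A| ≥ 2, with |A| = 7 giving ≥ 11.)

|A +̂ A| = 16


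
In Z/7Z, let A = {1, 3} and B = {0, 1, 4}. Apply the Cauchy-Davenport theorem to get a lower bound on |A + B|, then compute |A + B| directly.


Cauchy-Davenport: |A + B| ≥ min(p, |A| + |B| - 1) for A, B nonempty in Z/pZ.
|A| = 2, |B| = 3, p = 7.
CD lower bound = min(7, 2 + 3 - 1) = min(7, 4) = 4.
Compute A + B mod 7 directly:
a = 1: 1+0=1, 1+1=2, 1+4=5
a = 3: 3+0=3, 3+1=4, 3+4=0
A + B = {0, 1, 2, 3, 4, 5}, so |A + B| = 6.
Verify: 6 ≥ 4? Yes ✓.

CD lower bound = 4, actual |A + B| = 6.


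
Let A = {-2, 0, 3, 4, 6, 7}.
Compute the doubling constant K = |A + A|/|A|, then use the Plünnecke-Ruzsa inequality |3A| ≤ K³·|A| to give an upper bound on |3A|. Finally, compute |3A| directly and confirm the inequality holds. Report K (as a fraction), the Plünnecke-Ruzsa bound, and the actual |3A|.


|A| = 6.
Step 1: Compute A + A by enumerating all 36 pairs.
A + A = {-4, -2, 0, 1, 2, 3, 4, 5, 6, 7, 8, 9, 10, 11, 12, 13, 14}, so |A + A| = 17.
Step 2: Doubling constant K = |A + A|/|A| = 17/6 = 17/6 ≈ 2.8333.
Step 3: Plünnecke-Ruzsa gives |3A| ≤ K³·|A| = (2.8333)³ · 6 ≈ 136.4722.
Step 4: Compute 3A = A + A + A directly by enumerating all triples (a,b,c) ∈ A³; |3A| = 26.
Step 5: Check 26 ≤ 136.4722? Yes ✓.

K = 17/6, Plünnecke-Ruzsa bound K³|A| ≈ 136.4722, |3A| = 26, inequality holds.


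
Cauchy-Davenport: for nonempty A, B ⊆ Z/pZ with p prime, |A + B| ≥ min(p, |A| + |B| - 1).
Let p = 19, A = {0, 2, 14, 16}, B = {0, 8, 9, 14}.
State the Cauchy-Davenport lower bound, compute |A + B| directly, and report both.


Cauchy-Davenport: |A + B| ≥ min(p, |A| + |B| - 1) for A, B nonempty in Z/pZ.
|A| = 4, |B| = 4, p = 19.
CD lower bound = min(19, 4 + 4 - 1) = min(19, 7) = 7.
Compute A + B mod 19 directly:
a = 0: 0+0=0, 0+8=8, 0+9=9, 0+14=14
a = 2: 2+0=2, 2+8=10, 2+9=11, 2+14=16
a = 14: 14+0=14, 14+8=3, 14+9=4, 14+14=9
a = 16: 16+0=16, 16+8=5, 16+9=6, 16+14=11
A + B = {0, 2, 3, 4, 5, 6, 8, 9, 10, 11, 14, 16}, so |A + B| = 12.
Verify: 12 ≥ 7? Yes ✓.

CD lower bound = 7, actual |A + B| = 12.


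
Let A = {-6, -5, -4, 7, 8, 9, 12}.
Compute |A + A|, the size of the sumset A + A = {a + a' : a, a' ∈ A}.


A + A = {a + a' : a, a' ∈ A}; |A| = 7.
General bounds: 2|A| - 1 ≤ |A + A| ≤ |A|(|A|+1)/2, i.e. 13 ≤ |A + A| ≤ 28.
Lower bound 2|A|-1 is attained iff A is an arithmetic progression.
Enumerate sums a + a' for a ≤ a' (symmetric, so this suffices):
a = -6: -6+-6=-12, -6+-5=-11, -6+-4=-10, -6+7=1, -6+8=2, -6+9=3, -6+12=6
a = -5: -5+-5=-10, -5+-4=-9, -5+7=2, -5+8=3, -5+9=4, -5+12=7
a = -4: -4+-4=-8, -4+7=3, -4+8=4, -4+9=5, -4+12=8
a = 7: 7+7=14, 7+8=15, 7+9=16, 7+12=19
a = 8: 8+8=16, 8+9=17, 8+12=20
a = 9: 9+9=18, 9+12=21
a = 12: 12+12=24
Distinct sums: {-12, -11, -10, -9, -8, 1, 2, 3, 4, 5, 6, 7, 8, 14, 15, 16, 17, 18, 19, 20, 21, 24}
|A + A| = 22

|A + A| = 22


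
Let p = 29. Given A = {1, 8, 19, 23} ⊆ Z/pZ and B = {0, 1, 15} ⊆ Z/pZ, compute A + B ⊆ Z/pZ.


Work in Z/29Z: reduce every sum a + b modulo 29.
Enumerate all 12 pairs:
a = 1: 1+0=1, 1+1=2, 1+15=16
a = 8: 8+0=8, 8+1=9, 8+15=23
a = 19: 19+0=19, 19+1=20, 19+15=5
a = 23: 23+0=23, 23+1=24, 23+15=9
Distinct residues collected: {1, 2, 5, 8, 9, 16, 19, 20, 23, 24}
|A + B| = 10 (out of 29 total residues).

A + B = {1, 2, 5, 8, 9, 16, 19, 20, 23, 24}


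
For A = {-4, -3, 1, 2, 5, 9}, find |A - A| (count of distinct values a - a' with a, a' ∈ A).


A - A = {a - a' : a, a' ∈ A}; |A| = 6.
Bounds: 2|A|-1 ≤ |A - A| ≤ |A|² - |A| + 1, i.e. 11 ≤ |A - A| ≤ 31.
Note: 0 ∈ A - A always (from a - a). The set is symmetric: if d ∈ A - A then -d ∈ A - A.
Enumerate nonzero differences d = a - a' with a > a' (then include -d):
Positive differences: {1, 3, 4, 5, 6, 7, 8, 9, 12, 13}
Full difference set: {0} ∪ (positive diffs) ∪ (negative diffs).
|A - A| = 1 + 2·10 = 21 (matches direct enumeration: 21).

|A - A| = 21


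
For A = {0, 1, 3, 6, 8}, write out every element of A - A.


A - A = {a - a' : a, a' ∈ A}.
Compute a - a' for each ordered pair (a, a'):
a = 0: 0-0=0, 0-1=-1, 0-3=-3, 0-6=-6, 0-8=-8
a = 1: 1-0=1, 1-1=0, 1-3=-2, 1-6=-5, 1-8=-7
a = 3: 3-0=3, 3-1=2, 3-3=0, 3-6=-3, 3-8=-5
a = 6: 6-0=6, 6-1=5, 6-3=3, 6-6=0, 6-8=-2
a = 8: 8-0=8, 8-1=7, 8-3=5, 8-6=2, 8-8=0
Collecting distinct values (and noting 0 appears from a-a):
A - A = {-8, -7, -6, -5, -3, -2, -1, 0, 1, 2, 3, 5, 6, 7, 8}
|A - A| = 15

A - A = {-8, -7, -6, -5, -3, -2, -1, 0, 1, 2, 3, 5, 6, 7, 8}


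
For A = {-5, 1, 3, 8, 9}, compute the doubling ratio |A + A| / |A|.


|A| = 5.
Compute A + A by enumerating all 25 pairs.
A + A = {-10, -4, -2, 2, 3, 4, 6, 9, 10, 11, 12, 16, 17, 18}, so |A + A| = 14.
K = |A + A| / |A| = 14/5 (already in lowest terms) ≈ 2.8000.
Reference: AP of size 5 gives K = 9/5 ≈ 1.8000; a fully generic set of size 5 gives K ≈ 3.0000.

|A| = 5, |A + A| = 14, K = 14/5.


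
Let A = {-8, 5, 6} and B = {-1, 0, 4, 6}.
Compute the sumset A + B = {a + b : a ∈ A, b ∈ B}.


A + B = {a + b : a ∈ A, b ∈ B}.
Enumerate all |A|·|B| = 3·4 = 12 pairs (a, b) and collect distinct sums.
a = -8: -8+-1=-9, -8+0=-8, -8+4=-4, -8+6=-2
a = 5: 5+-1=4, 5+0=5, 5+4=9, 5+6=11
a = 6: 6+-1=5, 6+0=6, 6+4=10, 6+6=12
Collecting distinct sums: A + B = {-9, -8, -4, -2, 4, 5, 6, 9, 10, 11, 12}
|A + B| = 11

A + B = {-9, -8, -4, -2, 4, 5, 6, 9, 10, 11, 12}


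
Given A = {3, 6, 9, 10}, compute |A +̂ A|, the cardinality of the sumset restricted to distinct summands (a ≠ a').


Restricted sumset: A +̂ A = {a + a' : a ∈ A, a' ∈ A, a ≠ a'}.
Equivalently, take A + A and drop any sum 2a that is achievable ONLY as a + a for a ∈ A (i.e. sums representable only with equal summands).
Enumerate pairs (a, a') with a < a' (symmetric, so each unordered pair gives one sum; this covers all a ≠ a'):
  3 + 6 = 9
  3 + 9 = 12
  3 + 10 = 13
  6 + 9 = 15
  6 + 10 = 16
  9 + 10 = 19
Collected distinct sums: {9, 12, 13, 15, 16, 19}
|A +̂ A| = 6
(Reference bound: |A +̂ A| ≥ 2|A| - 3 for |A| ≥ 2, with |A| = 4 giving ≥ 5.)

|A +̂ A| = 6


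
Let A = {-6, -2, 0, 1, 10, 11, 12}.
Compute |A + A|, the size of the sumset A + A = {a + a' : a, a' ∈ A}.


A + A = {a + a' : a, a' ∈ A}; |A| = 7.
General bounds: 2|A| - 1 ≤ |A + A| ≤ |A|(|A|+1)/2, i.e. 13 ≤ |A + A| ≤ 28.
Lower bound 2|A|-1 is attained iff A is an arithmetic progression.
Enumerate sums a + a' for a ≤ a' (symmetric, so this suffices):
a = -6: -6+-6=-12, -6+-2=-8, -6+0=-6, -6+1=-5, -6+10=4, -6+11=5, -6+12=6
a = -2: -2+-2=-4, -2+0=-2, -2+1=-1, -2+10=8, -2+11=9, -2+12=10
a = 0: 0+0=0, 0+1=1, 0+10=10, 0+11=11, 0+12=12
a = 1: 1+1=2, 1+10=11, 1+11=12, 1+12=13
a = 10: 10+10=20, 10+11=21, 10+12=22
a = 11: 11+11=22, 11+12=23
a = 12: 12+12=24
Distinct sums: {-12, -8, -6, -5, -4, -2, -1, 0, 1, 2, 4, 5, 6, 8, 9, 10, 11, 12, 13, 20, 21, 22, 23, 24}
|A + A| = 24

|A + A| = 24


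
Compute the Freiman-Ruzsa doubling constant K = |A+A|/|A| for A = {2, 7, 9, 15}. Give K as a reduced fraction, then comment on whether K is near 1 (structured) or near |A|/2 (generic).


|A| = 4.
Compute A + A by enumerating all 16 pairs.
A + A = {4, 9, 11, 14, 16, 17, 18, 22, 24, 30}, so |A + A| = 10.
K = |A + A| / |A| = 10/4 = 5/2 ≈ 2.5000.
Reference: AP of size 4 gives K = 7/4 ≈ 1.7500; a fully generic set of size 4 gives K ≈ 2.5000.

|A| = 4, |A + A| = 10, K = 10/4 = 5/2.


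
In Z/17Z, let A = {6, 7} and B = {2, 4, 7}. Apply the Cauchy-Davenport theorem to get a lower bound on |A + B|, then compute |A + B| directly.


Cauchy-Davenport: |A + B| ≥ min(p, |A| + |B| - 1) for A, B nonempty in Z/pZ.
|A| = 2, |B| = 3, p = 17.
CD lower bound = min(17, 2 + 3 - 1) = min(17, 4) = 4.
Compute A + B mod 17 directly:
a = 6: 6+2=8, 6+4=10, 6+7=13
a = 7: 7+2=9, 7+4=11, 7+7=14
A + B = {8, 9, 10, 11, 13, 14}, so |A + B| = 6.
Verify: 6 ≥ 4? Yes ✓.

CD lower bound = 4, actual |A + B| = 6.


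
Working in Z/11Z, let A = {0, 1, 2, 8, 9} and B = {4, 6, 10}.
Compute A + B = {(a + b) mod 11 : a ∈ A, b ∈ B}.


Work in Z/11Z: reduce every sum a + b modulo 11.
Enumerate all 15 pairs:
a = 0: 0+4=4, 0+6=6, 0+10=10
a = 1: 1+4=5, 1+6=7, 1+10=0
a = 2: 2+4=6, 2+6=8, 2+10=1
a = 8: 8+4=1, 8+6=3, 8+10=7
a = 9: 9+4=2, 9+6=4, 9+10=8
Distinct residues collected: {0, 1, 2, 3, 4, 5, 6, 7, 8, 10}
|A + B| = 10 (out of 11 total residues).

A + B = {0, 1, 2, 3, 4, 5, 6, 7, 8, 10}


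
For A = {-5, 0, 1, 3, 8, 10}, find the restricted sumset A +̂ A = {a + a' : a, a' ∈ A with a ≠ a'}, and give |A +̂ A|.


Restricted sumset: A +̂ A = {a + a' : a ∈ A, a' ∈ A, a ≠ a'}.
Equivalently, take A + A and drop any sum 2a that is achievable ONLY as a + a for a ∈ A (i.e. sums representable only with equal summands).
Enumerate pairs (a, a') with a < a' (symmetric, so each unordered pair gives one sum; this covers all a ≠ a'):
  -5 + 0 = -5
  -5 + 1 = -4
  -5 + 3 = -2
  -5 + 8 = 3
  -5 + 10 = 5
  0 + 1 = 1
  0 + 3 = 3
  0 + 8 = 8
  0 + 10 = 10
  1 + 3 = 4
  1 + 8 = 9
  1 + 10 = 11
  3 + 8 = 11
  3 + 10 = 13
  8 + 10 = 18
Collected distinct sums: {-5, -4, -2, 1, 3, 4, 5, 8, 9, 10, 11, 13, 18}
|A +̂ A| = 13
(Reference bound: |A +̂ A| ≥ 2|A| - 3 for |A| ≥ 2, with |A| = 6 giving ≥ 9.)

|A +̂ A| = 13


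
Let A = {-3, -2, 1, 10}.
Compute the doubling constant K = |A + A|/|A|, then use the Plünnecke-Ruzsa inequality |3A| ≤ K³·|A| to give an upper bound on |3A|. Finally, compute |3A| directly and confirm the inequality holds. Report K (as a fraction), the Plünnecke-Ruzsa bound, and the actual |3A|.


|A| = 4.
Step 1: Compute A + A by enumerating all 16 pairs.
A + A = {-6, -5, -4, -2, -1, 2, 7, 8, 11, 20}, so |A + A| = 10.
Step 2: Doubling constant K = |A + A|/|A| = 10/4 = 10/4 ≈ 2.5000.
Step 3: Plünnecke-Ruzsa gives |3A| ≤ K³·|A| = (2.5000)³ · 4 ≈ 62.5000.
Step 4: Compute 3A = A + A + A directly by enumerating all triples (a,b,c) ∈ A³; |3A| = 20.
Step 5: Check 20 ≤ 62.5000? Yes ✓.

K = 10/4, Plünnecke-Ruzsa bound K³|A| ≈ 62.5000, |3A| = 20, inequality holds.


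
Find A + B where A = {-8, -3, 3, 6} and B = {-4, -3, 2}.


A + B = {a + b : a ∈ A, b ∈ B}.
Enumerate all |A|·|B| = 4·3 = 12 pairs (a, b) and collect distinct sums.
a = -8: -8+-4=-12, -8+-3=-11, -8+2=-6
a = -3: -3+-4=-7, -3+-3=-6, -3+2=-1
a = 3: 3+-4=-1, 3+-3=0, 3+2=5
a = 6: 6+-4=2, 6+-3=3, 6+2=8
Collecting distinct sums: A + B = {-12, -11, -7, -6, -1, 0, 2, 3, 5, 8}
|A + B| = 10

A + B = {-12, -11, -7, -6, -1, 0, 2, 3, 5, 8}


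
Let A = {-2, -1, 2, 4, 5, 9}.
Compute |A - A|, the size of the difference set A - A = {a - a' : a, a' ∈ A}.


A - A = {a - a' : a, a' ∈ A}; |A| = 6.
Bounds: 2|A|-1 ≤ |A - A| ≤ |A|² - |A| + 1, i.e. 11 ≤ |A - A| ≤ 31.
Note: 0 ∈ A - A always (from a - a). The set is symmetric: if d ∈ A - A then -d ∈ A - A.
Enumerate nonzero differences d = a - a' with a > a' (then include -d):
Positive differences: {1, 2, 3, 4, 5, 6, 7, 10, 11}
Full difference set: {0} ∪ (positive diffs) ∪ (negative diffs).
|A - A| = 1 + 2·9 = 19 (matches direct enumeration: 19).

|A - A| = 19


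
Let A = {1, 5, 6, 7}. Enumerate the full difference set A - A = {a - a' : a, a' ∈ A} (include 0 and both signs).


A - A = {a - a' : a, a' ∈ A}.
Compute a - a' for each ordered pair (a, a'):
a = 1: 1-1=0, 1-5=-4, 1-6=-5, 1-7=-6
a = 5: 5-1=4, 5-5=0, 5-6=-1, 5-7=-2
a = 6: 6-1=5, 6-5=1, 6-6=0, 6-7=-1
a = 7: 7-1=6, 7-5=2, 7-6=1, 7-7=0
Collecting distinct values (and noting 0 appears from a-a):
A - A = {-6, -5, -4, -2, -1, 0, 1, 2, 4, 5, 6}
|A - A| = 11

A - A = {-6, -5, -4, -2, -1, 0, 1, 2, 4, 5, 6}


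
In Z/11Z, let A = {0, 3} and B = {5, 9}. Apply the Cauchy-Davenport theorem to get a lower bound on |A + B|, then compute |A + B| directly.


Cauchy-Davenport: |A + B| ≥ min(p, |A| + |B| - 1) for A, B nonempty in Z/pZ.
|A| = 2, |B| = 2, p = 11.
CD lower bound = min(11, 2 + 2 - 1) = min(11, 3) = 3.
Compute A + B mod 11 directly:
a = 0: 0+5=5, 0+9=9
a = 3: 3+5=8, 3+9=1
A + B = {1, 5, 8, 9}, so |A + B| = 4.
Verify: 4 ≥ 3? Yes ✓.

CD lower bound = 3, actual |A + B| = 4.


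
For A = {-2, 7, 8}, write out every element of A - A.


A - A = {a - a' : a, a' ∈ A}.
Compute a - a' for each ordered pair (a, a'):
a = -2: -2--2=0, -2-7=-9, -2-8=-10
a = 7: 7--2=9, 7-7=0, 7-8=-1
a = 8: 8--2=10, 8-7=1, 8-8=0
Collecting distinct values (and noting 0 appears from a-a):
A - A = {-10, -9, -1, 0, 1, 9, 10}
|A - A| = 7

A - A = {-10, -9, -1, 0, 1, 9, 10}


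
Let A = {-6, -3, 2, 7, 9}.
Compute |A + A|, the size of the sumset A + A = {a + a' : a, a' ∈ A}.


A + A = {a + a' : a, a' ∈ A}; |A| = 5.
General bounds: 2|A| - 1 ≤ |A + A| ≤ |A|(|A|+1)/2, i.e. 9 ≤ |A + A| ≤ 15.
Lower bound 2|A|-1 is attained iff A is an arithmetic progression.
Enumerate sums a + a' for a ≤ a' (symmetric, so this suffices):
a = -6: -6+-6=-12, -6+-3=-9, -6+2=-4, -6+7=1, -6+9=3
a = -3: -3+-3=-6, -3+2=-1, -3+7=4, -3+9=6
a = 2: 2+2=4, 2+7=9, 2+9=11
a = 7: 7+7=14, 7+9=16
a = 9: 9+9=18
Distinct sums: {-12, -9, -6, -4, -1, 1, 3, 4, 6, 9, 11, 14, 16, 18}
|A + A| = 14

|A + A| = 14


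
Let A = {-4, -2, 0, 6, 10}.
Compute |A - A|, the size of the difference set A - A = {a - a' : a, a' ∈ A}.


A - A = {a - a' : a, a' ∈ A}; |A| = 5.
Bounds: 2|A|-1 ≤ |A - A| ≤ |A|² - |A| + 1, i.e. 9 ≤ |A - A| ≤ 21.
Note: 0 ∈ A - A always (from a - a). The set is symmetric: if d ∈ A - A then -d ∈ A - A.
Enumerate nonzero differences d = a - a' with a > a' (then include -d):
Positive differences: {2, 4, 6, 8, 10, 12, 14}
Full difference set: {0} ∪ (positive diffs) ∪ (negative diffs).
|A - A| = 1 + 2·7 = 15 (matches direct enumeration: 15).

|A - A| = 15


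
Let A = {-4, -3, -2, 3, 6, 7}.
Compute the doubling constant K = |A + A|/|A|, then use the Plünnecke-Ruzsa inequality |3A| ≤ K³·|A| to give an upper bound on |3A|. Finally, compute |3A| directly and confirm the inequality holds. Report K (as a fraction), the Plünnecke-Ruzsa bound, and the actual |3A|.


|A| = 6.
Step 1: Compute A + A by enumerating all 36 pairs.
A + A = {-8, -7, -6, -5, -4, -1, 0, 1, 2, 3, 4, 5, 6, 9, 10, 12, 13, 14}, so |A + A| = 18.
Step 2: Doubling constant K = |A + A|/|A| = 18/6 = 18/6 ≈ 3.0000.
Step 3: Plünnecke-Ruzsa gives |3A| ≤ K³·|A| = (3.0000)³ · 6 ≈ 162.0000.
Step 4: Compute 3A = A + A + A directly by enumerating all triples (a,b,c) ∈ A³; |3A| = 33.
Step 5: Check 33 ≤ 162.0000? Yes ✓.

K = 18/6, Plünnecke-Ruzsa bound K³|A| ≈ 162.0000, |3A| = 33, inequality holds.


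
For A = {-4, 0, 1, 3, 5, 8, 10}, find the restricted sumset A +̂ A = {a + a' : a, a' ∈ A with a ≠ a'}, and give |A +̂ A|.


Restricted sumset: A +̂ A = {a + a' : a ∈ A, a' ∈ A, a ≠ a'}.
Equivalently, take A + A and drop any sum 2a that is achievable ONLY as a + a for a ∈ A (i.e. sums representable only with equal summands).
Enumerate pairs (a, a') with a < a' (symmetric, so each unordered pair gives one sum; this covers all a ≠ a'):
  -4 + 0 = -4
  -4 + 1 = -3
  -4 + 3 = -1
  -4 + 5 = 1
  -4 + 8 = 4
  -4 + 10 = 6
  0 + 1 = 1
  0 + 3 = 3
  0 + 5 = 5
  0 + 8 = 8
  0 + 10 = 10
  1 + 3 = 4
  1 + 5 = 6
  1 + 8 = 9
  1 + 10 = 11
  3 + 5 = 8
  3 + 8 = 11
  3 + 10 = 13
  5 + 8 = 13
  5 + 10 = 15
  8 + 10 = 18
Collected distinct sums: {-4, -3, -1, 1, 3, 4, 5, 6, 8, 9, 10, 11, 13, 15, 18}
|A +̂ A| = 15
(Reference bound: |A +̂ A| ≥ 2|A| - 3 for |A| ≥ 2, with |A| = 7 giving ≥ 11.)

|A +̂ A| = 15


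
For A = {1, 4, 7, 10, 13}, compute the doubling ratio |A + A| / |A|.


|A| = 5.
Compute A + A by enumerating all 25 pairs.
A + A = {2, 5, 8, 11, 14, 17, 20, 23, 26}, so |A + A| = 9.
K = |A + A| / |A| = 9/5 (already in lowest terms) ≈ 1.8000.
Reference: AP of size 5 gives K = 9/5 ≈ 1.8000; a fully generic set of size 5 gives K ≈ 3.0000.

|A| = 5, |A + A| = 9, K = 9/5.


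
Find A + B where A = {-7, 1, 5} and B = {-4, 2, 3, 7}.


A + B = {a + b : a ∈ A, b ∈ B}.
Enumerate all |A|·|B| = 3·4 = 12 pairs (a, b) and collect distinct sums.
a = -7: -7+-4=-11, -7+2=-5, -7+3=-4, -7+7=0
a = 1: 1+-4=-3, 1+2=3, 1+3=4, 1+7=8
a = 5: 5+-4=1, 5+2=7, 5+3=8, 5+7=12
Collecting distinct sums: A + B = {-11, -5, -4, -3, 0, 1, 3, 4, 7, 8, 12}
|A + B| = 11

A + B = {-11, -5, -4, -3, 0, 1, 3, 4, 7, 8, 12}


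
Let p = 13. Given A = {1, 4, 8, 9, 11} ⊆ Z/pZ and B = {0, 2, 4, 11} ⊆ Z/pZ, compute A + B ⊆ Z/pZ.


Work in Z/13Z: reduce every sum a + b modulo 13.
Enumerate all 20 pairs:
a = 1: 1+0=1, 1+2=3, 1+4=5, 1+11=12
a = 4: 4+0=4, 4+2=6, 4+4=8, 4+11=2
a = 8: 8+0=8, 8+2=10, 8+4=12, 8+11=6
a = 9: 9+0=9, 9+2=11, 9+4=0, 9+11=7
a = 11: 11+0=11, 11+2=0, 11+4=2, 11+11=9
Distinct residues collected: {0, 1, 2, 3, 4, 5, 6, 7, 8, 9, 10, 11, 12}
|A + B| = 13 (out of 13 total residues).

A + B = {0, 1, 2, 3, 4, 5, 6, 7, 8, 9, 10, 11, 12}


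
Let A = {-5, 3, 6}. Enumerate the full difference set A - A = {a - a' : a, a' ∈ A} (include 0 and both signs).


A - A = {a - a' : a, a' ∈ A}.
Compute a - a' for each ordered pair (a, a'):
a = -5: -5--5=0, -5-3=-8, -5-6=-11
a = 3: 3--5=8, 3-3=0, 3-6=-3
a = 6: 6--5=11, 6-3=3, 6-6=0
Collecting distinct values (and noting 0 appears from a-a):
A - A = {-11, -8, -3, 0, 3, 8, 11}
|A - A| = 7

A - A = {-11, -8, -3, 0, 3, 8, 11}


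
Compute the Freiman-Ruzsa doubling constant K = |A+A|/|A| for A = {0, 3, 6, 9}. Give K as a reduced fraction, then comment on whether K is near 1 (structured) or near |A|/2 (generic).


|A| = 4.
Compute A + A by enumerating all 16 pairs.
A + A = {0, 3, 6, 9, 12, 15, 18}, so |A + A| = 7.
K = |A + A| / |A| = 7/4 (already in lowest terms) ≈ 1.7500.
Reference: AP of size 4 gives K = 7/4 ≈ 1.7500; a fully generic set of size 4 gives K ≈ 2.5000.

|A| = 4, |A + A| = 7, K = 7/4.


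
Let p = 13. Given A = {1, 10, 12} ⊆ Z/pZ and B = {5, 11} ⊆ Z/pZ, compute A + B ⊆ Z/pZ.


Work in Z/13Z: reduce every sum a + b modulo 13.
Enumerate all 6 pairs:
a = 1: 1+5=6, 1+11=12
a = 10: 10+5=2, 10+11=8
a = 12: 12+5=4, 12+11=10
Distinct residues collected: {2, 4, 6, 8, 10, 12}
|A + B| = 6 (out of 13 total residues).

A + B = {2, 4, 6, 8, 10, 12}


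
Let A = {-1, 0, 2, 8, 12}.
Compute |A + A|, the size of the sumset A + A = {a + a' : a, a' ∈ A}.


A + A = {a + a' : a, a' ∈ A}; |A| = 5.
General bounds: 2|A| - 1 ≤ |A + A| ≤ |A|(|A|+1)/2, i.e. 9 ≤ |A + A| ≤ 15.
Lower bound 2|A|-1 is attained iff A is an arithmetic progression.
Enumerate sums a + a' for a ≤ a' (symmetric, so this suffices):
a = -1: -1+-1=-2, -1+0=-1, -1+2=1, -1+8=7, -1+12=11
a = 0: 0+0=0, 0+2=2, 0+8=8, 0+12=12
a = 2: 2+2=4, 2+8=10, 2+12=14
a = 8: 8+8=16, 8+12=20
a = 12: 12+12=24
Distinct sums: {-2, -1, 0, 1, 2, 4, 7, 8, 10, 11, 12, 14, 16, 20, 24}
|A + A| = 15

|A + A| = 15


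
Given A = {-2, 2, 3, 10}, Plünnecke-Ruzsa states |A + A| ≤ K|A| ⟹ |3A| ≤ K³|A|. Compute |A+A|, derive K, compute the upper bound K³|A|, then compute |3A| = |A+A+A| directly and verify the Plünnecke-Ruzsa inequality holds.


|A| = 4.
Step 1: Compute A + A by enumerating all 16 pairs.
A + A = {-4, 0, 1, 4, 5, 6, 8, 12, 13, 20}, so |A + A| = 10.
Step 2: Doubling constant K = |A + A|/|A| = 10/4 = 10/4 ≈ 2.5000.
Step 3: Plünnecke-Ruzsa gives |3A| ≤ K³·|A| = (2.5000)³ · 4 ≈ 62.5000.
Step 4: Compute 3A = A + A + A directly by enumerating all triples (a,b,c) ∈ A³; |3A| = 19.
Step 5: Check 19 ≤ 62.5000? Yes ✓.

K = 10/4, Plünnecke-Ruzsa bound K³|A| ≈ 62.5000, |3A| = 19, inequality holds.


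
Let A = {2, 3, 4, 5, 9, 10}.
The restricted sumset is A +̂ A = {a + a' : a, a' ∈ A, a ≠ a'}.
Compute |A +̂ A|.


Restricted sumset: A +̂ A = {a + a' : a ∈ A, a' ∈ A, a ≠ a'}.
Equivalently, take A + A and drop any sum 2a that is achievable ONLY as a + a for a ∈ A (i.e. sums representable only with equal summands).
Enumerate pairs (a, a') with a < a' (symmetric, so each unordered pair gives one sum; this covers all a ≠ a'):
  2 + 3 = 5
  2 + 4 = 6
  2 + 5 = 7
  2 + 9 = 11
  2 + 10 = 12
  3 + 4 = 7
  3 + 5 = 8
  3 + 9 = 12
  3 + 10 = 13
  4 + 5 = 9
  4 + 9 = 13
  4 + 10 = 14
  5 + 9 = 14
  5 + 10 = 15
  9 + 10 = 19
Collected distinct sums: {5, 6, 7, 8, 9, 11, 12, 13, 14, 15, 19}
|A +̂ A| = 11
(Reference bound: |A +̂ A| ≥ 2|A| - 3 for |A| ≥ 2, with |A| = 6 giving ≥ 9.)

|A +̂ A| = 11


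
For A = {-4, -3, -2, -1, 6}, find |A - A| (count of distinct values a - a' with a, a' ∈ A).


A - A = {a - a' : a, a' ∈ A}; |A| = 5.
Bounds: 2|A|-1 ≤ |A - A| ≤ |A|² - |A| + 1, i.e. 9 ≤ |A - A| ≤ 21.
Note: 0 ∈ A - A always (from a - a). The set is symmetric: if d ∈ A - A then -d ∈ A - A.
Enumerate nonzero differences d = a - a' with a > a' (then include -d):
Positive differences: {1, 2, 3, 7, 8, 9, 10}
Full difference set: {0} ∪ (positive diffs) ∪ (negative diffs).
|A - A| = 1 + 2·7 = 15 (matches direct enumeration: 15).

|A - A| = 15


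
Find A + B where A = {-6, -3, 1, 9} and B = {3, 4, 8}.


A + B = {a + b : a ∈ A, b ∈ B}.
Enumerate all |A|·|B| = 4·3 = 12 pairs (a, b) and collect distinct sums.
a = -6: -6+3=-3, -6+4=-2, -6+8=2
a = -3: -3+3=0, -3+4=1, -3+8=5
a = 1: 1+3=4, 1+4=5, 1+8=9
a = 9: 9+3=12, 9+4=13, 9+8=17
Collecting distinct sums: A + B = {-3, -2, 0, 1, 2, 4, 5, 9, 12, 13, 17}
|A + B| = 11

A + B = {-3, -2, 0, 1, 2, 4, 5, 9, 12, 13, 17}


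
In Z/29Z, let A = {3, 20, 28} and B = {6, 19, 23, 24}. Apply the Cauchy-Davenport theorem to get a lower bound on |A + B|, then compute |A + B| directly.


Cauchy-Davenport: |A + B| ≥ min(p, |A| + |B| - 1) for A, B nonempty in Z/pZ.
|A| = 3, |B| = 4, p = 29.
CD lower bound = min(29, 3 + 4 - 1) = min(29, 6) = 6.
Compute A + B mod 29 directly:
a = 3: 3+6=9, 3+19=22, 3+23=26, 3+24=27
a = 20: 20+6=26, 20+19=10, 20+23=14, 20+24=15
a = 28: 28+6=5, 28+19=18, 28+23=22, 28+24=23
A + B = {5, 9, 10, 14, 15, 18, 22, 23, 26, 27}, so |A + B| = 10.
Verify: 10 ≥ 6? Yes ✓.

CD lower bound = 6, actual |A + B| = 10.
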